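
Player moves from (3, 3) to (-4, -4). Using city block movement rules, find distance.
14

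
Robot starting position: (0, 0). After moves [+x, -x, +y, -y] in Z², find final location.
(0, 0)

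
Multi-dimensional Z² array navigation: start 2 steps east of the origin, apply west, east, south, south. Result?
(2, -2)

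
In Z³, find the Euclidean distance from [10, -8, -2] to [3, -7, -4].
7.34847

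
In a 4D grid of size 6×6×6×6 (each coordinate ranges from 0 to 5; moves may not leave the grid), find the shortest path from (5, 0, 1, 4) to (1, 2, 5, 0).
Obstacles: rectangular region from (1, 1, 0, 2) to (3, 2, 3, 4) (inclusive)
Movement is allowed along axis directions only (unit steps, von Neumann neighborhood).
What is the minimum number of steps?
14
(one shortest path: (5, 0, 1, 4) → (4, 0, 1, 4) → (3, 0, 1, 4) → (2, 0, 1, 4) → (1, 0, 1, 4) → (1, 0, 2, 4) → (1, 0, 3, 4) → (1, 0, 4, 4) → (1, 1, 4, 4) → (1, 2, 4, 4) → (1, 2, 5, 4) → (1, 2, 5, 3) → (1, 2, 5, 2) → (1, 2, 5, 1) → (1, 2, 5, 0))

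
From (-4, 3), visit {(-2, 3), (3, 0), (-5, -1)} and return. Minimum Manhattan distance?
24
(one optimal route: (-4, 3) → (-2, 3) → (3, 0) → (-5, -1) → (-4, 3))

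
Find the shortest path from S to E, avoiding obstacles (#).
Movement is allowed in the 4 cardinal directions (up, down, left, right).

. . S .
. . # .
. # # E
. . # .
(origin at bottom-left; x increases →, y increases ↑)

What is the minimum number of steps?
3
(one shortest path: (2, 3) → (3, 3) → (3, 2) → (3, 1))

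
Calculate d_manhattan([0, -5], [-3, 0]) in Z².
8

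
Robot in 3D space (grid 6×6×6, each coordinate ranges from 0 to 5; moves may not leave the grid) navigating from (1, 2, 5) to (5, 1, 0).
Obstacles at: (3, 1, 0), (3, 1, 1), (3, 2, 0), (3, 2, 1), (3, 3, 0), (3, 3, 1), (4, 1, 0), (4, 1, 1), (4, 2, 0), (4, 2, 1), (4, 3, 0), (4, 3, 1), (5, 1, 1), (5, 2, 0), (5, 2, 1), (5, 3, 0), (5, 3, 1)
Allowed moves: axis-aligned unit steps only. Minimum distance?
12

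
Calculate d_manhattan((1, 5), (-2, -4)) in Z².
12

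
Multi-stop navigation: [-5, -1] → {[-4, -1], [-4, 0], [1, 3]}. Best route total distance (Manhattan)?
10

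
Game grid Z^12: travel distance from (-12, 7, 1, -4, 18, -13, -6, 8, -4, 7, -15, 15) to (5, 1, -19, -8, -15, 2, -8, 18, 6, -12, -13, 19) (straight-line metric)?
51.3809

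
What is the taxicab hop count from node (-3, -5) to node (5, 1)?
14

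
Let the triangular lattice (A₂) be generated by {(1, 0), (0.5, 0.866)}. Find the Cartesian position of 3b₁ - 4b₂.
(1, -3.464)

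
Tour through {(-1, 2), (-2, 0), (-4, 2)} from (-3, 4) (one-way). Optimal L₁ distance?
9
(one optimal route: (-3, 4) → (-4, 2) → (-1, 2) → (-2, 0))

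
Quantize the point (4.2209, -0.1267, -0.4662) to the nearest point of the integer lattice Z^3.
(4, 0, 0)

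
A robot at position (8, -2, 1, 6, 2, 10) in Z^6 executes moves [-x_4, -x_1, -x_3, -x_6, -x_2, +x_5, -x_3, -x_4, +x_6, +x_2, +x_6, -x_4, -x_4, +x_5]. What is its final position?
(7, -2, -1, 2, 4, 11)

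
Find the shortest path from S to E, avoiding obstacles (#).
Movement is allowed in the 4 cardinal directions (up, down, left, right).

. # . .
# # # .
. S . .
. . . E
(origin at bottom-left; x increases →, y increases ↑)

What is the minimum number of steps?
3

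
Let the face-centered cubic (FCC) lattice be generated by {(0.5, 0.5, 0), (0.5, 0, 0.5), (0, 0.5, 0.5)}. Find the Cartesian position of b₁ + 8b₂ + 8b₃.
(4.5, 4.5, 8)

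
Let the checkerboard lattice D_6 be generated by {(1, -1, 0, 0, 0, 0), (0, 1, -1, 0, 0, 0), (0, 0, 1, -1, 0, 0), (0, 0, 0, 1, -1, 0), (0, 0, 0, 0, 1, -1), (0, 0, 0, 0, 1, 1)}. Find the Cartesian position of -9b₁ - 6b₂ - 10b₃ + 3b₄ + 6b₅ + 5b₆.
(-9, 3, -4, 13, 8, -1)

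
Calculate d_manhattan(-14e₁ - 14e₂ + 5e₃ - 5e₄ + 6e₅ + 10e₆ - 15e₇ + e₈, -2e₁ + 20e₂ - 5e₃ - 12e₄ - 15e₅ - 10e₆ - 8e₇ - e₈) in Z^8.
113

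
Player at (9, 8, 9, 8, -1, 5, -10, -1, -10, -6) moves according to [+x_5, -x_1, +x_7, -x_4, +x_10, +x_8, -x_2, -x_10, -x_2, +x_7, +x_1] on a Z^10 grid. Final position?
(9, 6, 9, 7, 0, 5, -8, 0, -10, -6)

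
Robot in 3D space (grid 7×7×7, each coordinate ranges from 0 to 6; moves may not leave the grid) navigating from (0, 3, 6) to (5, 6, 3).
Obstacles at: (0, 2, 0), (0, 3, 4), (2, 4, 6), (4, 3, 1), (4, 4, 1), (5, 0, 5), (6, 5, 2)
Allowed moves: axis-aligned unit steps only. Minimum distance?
11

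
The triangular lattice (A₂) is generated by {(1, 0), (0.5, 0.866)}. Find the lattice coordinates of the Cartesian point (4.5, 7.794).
9b₂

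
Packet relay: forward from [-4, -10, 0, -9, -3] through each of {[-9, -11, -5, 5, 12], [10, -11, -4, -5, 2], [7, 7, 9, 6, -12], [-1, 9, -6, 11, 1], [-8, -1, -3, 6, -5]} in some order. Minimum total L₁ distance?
173
(one optimal route: (-4, -10, 0, -9, -3) → (10, -11, -4, -5, 2) → (-9, -11, -5, 5, 12) → (-8, -1, -3, 6, -5) → (-1, 9, -6, 11, 1) → (7, 7, 9, 6, -12))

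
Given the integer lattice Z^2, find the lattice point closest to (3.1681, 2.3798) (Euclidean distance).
(3, 2)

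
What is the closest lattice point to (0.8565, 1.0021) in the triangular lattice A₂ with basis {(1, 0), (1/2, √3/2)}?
(0.5, 0.866)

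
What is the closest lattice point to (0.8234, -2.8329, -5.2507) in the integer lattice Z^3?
(1, -3, -5)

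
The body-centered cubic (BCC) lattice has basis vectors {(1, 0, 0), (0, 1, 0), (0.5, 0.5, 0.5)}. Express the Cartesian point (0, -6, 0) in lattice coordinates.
-6b₂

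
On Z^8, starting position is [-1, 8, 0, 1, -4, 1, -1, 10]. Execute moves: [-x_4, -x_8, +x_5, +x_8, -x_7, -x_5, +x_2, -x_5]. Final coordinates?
(-1, 9, 0, 0, -5, 1, -2, 10)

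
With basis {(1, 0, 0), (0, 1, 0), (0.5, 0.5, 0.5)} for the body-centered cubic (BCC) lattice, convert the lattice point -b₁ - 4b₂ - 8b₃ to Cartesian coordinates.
(-5, -8, -4)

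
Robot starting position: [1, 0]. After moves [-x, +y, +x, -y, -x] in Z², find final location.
(0, 0)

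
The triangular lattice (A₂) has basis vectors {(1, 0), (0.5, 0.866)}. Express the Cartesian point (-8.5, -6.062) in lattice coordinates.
-5b₁ - 7b₂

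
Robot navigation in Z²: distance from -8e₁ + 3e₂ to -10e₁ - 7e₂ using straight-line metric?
10.198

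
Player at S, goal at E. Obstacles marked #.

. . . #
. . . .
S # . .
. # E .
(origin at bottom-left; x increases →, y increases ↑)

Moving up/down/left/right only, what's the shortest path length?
5
(one shortest path: (0, 1) → (0, 2) → (1, 2) → (2, 2) → (2, 1) → (2, 0))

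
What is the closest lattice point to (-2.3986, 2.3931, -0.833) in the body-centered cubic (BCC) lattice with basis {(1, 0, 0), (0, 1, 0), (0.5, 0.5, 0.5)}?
(-2.5, 2.5, -0.5)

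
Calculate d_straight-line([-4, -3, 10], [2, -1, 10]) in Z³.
6.32456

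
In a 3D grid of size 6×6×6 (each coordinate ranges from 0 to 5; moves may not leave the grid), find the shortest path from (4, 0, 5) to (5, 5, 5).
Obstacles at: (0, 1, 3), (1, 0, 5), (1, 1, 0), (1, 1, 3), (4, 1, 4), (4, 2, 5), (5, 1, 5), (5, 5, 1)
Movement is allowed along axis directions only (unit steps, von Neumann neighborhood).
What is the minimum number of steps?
8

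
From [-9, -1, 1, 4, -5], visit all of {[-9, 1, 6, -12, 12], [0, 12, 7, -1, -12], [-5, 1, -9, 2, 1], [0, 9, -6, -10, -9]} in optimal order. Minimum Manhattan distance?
146
(one optimal route: (-9, -1, 1, 4, -5) → (-5, 1, -9, 2, 1) → (0, 9, -6, -10, -9) → (0, 12, 7, -1, -12) → (-9, 1, 6, -12, 12))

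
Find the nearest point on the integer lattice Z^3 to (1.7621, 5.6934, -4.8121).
(2, 6, -5)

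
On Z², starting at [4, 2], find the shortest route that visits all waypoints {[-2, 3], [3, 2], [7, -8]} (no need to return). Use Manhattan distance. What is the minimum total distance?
27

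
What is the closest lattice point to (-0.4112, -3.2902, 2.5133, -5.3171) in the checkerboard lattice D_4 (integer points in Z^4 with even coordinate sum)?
(0, -3, 2, -5)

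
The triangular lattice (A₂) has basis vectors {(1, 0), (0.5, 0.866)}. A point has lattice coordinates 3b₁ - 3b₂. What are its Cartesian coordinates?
(1.5, -2.598)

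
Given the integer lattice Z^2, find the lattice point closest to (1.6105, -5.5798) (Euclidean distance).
(2, -6)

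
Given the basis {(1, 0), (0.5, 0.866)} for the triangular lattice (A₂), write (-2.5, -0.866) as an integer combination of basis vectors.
-2b₁ - b₂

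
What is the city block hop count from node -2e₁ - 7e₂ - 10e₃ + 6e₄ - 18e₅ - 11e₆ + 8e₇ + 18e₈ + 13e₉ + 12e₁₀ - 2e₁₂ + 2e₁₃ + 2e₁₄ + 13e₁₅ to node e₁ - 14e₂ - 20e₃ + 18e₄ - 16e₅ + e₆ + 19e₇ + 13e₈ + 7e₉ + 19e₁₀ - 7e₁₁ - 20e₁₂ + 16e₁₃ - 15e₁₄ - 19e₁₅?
163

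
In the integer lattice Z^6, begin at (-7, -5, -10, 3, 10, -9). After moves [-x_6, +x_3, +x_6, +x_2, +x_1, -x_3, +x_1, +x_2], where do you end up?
(-5, -3, -10, 3, 10, -9)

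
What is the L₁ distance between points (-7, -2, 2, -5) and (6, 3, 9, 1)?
31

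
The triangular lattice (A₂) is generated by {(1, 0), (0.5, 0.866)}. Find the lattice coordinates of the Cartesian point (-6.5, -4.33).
-4b₁ - 5b₂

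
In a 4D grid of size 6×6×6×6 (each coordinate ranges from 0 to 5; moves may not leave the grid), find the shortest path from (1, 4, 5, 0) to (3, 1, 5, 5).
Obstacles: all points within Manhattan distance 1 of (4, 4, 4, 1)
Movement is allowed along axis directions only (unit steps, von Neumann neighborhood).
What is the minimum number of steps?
10
(one shortest path: (1, 4, 5, 0) → (2, 4, 5, 0) → (3, 4, 5, 0) → (3, 3, 5, 0) → (3, 2, 5, 0) → (3, 1, 5, 0) → (3, 1, 5, 1) → (3, 1, 5, 2) → (3, 1, 5, 3) → (3, 1, 5, 4) → (3, 1, 5, 5))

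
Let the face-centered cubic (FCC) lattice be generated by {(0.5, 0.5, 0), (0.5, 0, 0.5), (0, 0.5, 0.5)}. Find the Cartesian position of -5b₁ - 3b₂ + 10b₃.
(-4, 2.5, 3.5)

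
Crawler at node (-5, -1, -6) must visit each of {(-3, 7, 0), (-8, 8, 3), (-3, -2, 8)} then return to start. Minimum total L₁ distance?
62
(one optimal route: (-5, -1, -6) → (-3, 7, 0) → (-8, 8, 3) → (-3, -2, 8) → (-5, -1, -6))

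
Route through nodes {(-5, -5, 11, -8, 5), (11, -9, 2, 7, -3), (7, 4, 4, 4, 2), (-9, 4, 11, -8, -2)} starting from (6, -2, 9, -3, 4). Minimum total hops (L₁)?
108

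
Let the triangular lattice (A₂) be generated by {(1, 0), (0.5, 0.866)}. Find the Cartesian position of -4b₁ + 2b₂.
(-3, 1.732)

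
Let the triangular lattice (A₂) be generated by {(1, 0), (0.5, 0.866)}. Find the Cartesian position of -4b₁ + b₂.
(-3.5, 0.866)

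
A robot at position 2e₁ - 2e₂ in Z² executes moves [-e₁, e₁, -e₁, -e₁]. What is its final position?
(0, -2)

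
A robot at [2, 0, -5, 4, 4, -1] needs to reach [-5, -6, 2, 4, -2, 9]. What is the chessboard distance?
10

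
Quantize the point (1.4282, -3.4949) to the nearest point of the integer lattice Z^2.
(1, -3)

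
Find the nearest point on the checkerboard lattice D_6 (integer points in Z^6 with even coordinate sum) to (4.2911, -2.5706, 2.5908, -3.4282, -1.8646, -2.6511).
(4, -3, 3, -3, -2, -3)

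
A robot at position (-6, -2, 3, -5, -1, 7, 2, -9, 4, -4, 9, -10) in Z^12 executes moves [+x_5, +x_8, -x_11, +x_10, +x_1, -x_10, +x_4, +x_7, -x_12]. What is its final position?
(-5, -2, 3, -4, 0, 7, 3, -8, 4, -4, 8, -11)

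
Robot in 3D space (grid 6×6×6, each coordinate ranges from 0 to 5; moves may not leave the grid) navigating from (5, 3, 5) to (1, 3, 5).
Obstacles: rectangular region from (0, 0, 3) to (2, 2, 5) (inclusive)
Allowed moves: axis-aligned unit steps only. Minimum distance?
4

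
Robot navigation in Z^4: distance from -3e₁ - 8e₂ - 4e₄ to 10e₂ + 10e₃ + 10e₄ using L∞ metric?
18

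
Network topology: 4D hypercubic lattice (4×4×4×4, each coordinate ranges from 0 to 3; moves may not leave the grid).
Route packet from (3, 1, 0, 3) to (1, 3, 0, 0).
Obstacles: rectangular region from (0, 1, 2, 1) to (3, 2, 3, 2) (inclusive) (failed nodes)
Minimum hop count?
7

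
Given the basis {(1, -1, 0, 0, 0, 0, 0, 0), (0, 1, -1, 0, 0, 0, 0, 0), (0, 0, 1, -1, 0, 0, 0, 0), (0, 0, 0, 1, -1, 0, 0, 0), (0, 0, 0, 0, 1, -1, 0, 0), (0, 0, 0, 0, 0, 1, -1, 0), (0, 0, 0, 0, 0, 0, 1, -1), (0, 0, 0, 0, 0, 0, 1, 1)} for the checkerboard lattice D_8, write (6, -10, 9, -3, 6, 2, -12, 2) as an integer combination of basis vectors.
6b₁ - 4b₂ + 5b₃ + 2b₄ + 8b₅ + 10b₆ - 2b₇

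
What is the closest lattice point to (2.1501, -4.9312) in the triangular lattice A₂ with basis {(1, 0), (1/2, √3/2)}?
(2, -5.196)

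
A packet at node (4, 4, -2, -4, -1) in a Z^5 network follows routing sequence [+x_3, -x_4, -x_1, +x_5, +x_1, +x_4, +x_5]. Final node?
(4, 4, -1, -4, 1)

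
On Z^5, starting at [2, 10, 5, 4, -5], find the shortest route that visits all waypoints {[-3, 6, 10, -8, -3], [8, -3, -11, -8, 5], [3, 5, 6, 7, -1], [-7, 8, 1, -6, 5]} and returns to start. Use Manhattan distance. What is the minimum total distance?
158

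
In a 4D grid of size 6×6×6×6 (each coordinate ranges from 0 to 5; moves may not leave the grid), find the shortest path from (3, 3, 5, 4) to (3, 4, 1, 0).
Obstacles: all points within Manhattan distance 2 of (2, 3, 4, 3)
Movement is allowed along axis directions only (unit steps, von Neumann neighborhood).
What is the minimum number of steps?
9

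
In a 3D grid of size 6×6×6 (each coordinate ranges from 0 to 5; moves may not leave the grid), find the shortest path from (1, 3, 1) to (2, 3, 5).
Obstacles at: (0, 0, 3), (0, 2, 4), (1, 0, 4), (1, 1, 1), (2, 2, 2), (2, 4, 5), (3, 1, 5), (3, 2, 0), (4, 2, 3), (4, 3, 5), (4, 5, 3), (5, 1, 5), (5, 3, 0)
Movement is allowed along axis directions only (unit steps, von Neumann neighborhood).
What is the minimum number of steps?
5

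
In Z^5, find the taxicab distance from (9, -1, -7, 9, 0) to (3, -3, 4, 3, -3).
28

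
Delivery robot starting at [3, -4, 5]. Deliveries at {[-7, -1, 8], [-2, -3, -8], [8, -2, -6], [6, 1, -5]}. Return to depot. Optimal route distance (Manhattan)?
76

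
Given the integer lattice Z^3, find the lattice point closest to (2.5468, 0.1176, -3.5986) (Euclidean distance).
(3, 0, -4)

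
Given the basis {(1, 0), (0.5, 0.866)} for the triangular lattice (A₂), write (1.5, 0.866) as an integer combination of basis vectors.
b₁ + b₂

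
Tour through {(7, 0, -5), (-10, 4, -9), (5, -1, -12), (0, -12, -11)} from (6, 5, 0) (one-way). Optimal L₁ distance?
66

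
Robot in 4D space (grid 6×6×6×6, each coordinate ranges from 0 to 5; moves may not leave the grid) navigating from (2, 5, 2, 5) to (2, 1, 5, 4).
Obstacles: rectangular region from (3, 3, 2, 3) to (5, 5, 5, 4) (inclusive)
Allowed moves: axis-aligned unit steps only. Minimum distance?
8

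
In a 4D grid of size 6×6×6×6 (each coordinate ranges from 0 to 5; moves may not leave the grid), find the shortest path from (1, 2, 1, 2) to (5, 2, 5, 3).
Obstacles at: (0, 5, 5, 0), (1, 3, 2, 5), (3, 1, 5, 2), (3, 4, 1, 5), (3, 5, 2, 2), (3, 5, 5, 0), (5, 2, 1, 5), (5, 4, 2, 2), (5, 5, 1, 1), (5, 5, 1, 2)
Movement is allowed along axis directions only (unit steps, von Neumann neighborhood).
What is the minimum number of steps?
9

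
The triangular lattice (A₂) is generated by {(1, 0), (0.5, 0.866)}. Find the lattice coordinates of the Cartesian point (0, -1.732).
b₁ - 2b₂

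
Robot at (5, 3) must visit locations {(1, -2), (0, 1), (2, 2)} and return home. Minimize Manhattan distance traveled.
20
(one optimal route: (5, 3) → (1, -2) → (0, 1) → (2, 2) → (5, 3))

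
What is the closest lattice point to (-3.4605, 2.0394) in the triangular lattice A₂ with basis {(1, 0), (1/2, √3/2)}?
(-3, 1.732)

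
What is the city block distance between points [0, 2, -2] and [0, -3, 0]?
7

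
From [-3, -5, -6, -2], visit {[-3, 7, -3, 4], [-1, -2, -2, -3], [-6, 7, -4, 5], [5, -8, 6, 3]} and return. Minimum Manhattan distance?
98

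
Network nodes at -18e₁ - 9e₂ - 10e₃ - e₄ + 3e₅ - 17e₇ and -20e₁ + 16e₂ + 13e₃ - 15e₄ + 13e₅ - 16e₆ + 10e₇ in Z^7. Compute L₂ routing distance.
49.3862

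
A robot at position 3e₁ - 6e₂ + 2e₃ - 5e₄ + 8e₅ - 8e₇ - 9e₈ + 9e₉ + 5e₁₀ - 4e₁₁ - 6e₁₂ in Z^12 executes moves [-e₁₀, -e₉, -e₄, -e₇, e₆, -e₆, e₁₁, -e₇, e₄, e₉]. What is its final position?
(3, -6, 2, -5, 8, 0, -10, -9, 9, 4, -3, -6)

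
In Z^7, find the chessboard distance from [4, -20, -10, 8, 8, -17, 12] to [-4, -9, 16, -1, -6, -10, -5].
26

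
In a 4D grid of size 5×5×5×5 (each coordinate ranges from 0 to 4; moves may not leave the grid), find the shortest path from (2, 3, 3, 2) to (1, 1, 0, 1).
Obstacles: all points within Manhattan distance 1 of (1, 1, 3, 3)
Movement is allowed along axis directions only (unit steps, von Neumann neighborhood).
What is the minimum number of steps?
7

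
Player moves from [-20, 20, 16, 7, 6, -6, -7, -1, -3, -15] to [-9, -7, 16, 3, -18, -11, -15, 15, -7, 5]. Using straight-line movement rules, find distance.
46.9361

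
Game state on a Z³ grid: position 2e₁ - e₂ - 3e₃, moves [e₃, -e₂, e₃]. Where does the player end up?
(2, -2, -1)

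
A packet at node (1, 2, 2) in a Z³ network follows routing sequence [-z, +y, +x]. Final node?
(2, 3, 1)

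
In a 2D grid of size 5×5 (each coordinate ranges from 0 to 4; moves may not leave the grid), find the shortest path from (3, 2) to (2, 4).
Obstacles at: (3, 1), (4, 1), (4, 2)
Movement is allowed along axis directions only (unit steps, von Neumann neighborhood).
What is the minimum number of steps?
3
(one shortest path: (3, 2) → (2, 2) → (2, 3) → (2, 4))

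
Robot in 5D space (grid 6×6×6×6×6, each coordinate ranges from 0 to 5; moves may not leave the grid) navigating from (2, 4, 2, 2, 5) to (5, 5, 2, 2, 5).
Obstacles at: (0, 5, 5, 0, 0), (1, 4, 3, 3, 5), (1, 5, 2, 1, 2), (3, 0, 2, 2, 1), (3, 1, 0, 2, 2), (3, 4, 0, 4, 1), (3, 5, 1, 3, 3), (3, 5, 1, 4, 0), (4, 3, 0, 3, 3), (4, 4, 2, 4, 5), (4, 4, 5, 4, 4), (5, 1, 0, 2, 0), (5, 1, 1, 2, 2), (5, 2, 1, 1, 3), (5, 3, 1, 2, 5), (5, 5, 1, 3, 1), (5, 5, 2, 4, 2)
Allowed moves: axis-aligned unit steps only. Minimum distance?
4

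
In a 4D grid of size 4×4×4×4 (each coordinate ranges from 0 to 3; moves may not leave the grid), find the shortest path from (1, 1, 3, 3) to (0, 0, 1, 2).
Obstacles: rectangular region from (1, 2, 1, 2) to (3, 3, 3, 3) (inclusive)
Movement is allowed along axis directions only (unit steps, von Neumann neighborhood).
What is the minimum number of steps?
5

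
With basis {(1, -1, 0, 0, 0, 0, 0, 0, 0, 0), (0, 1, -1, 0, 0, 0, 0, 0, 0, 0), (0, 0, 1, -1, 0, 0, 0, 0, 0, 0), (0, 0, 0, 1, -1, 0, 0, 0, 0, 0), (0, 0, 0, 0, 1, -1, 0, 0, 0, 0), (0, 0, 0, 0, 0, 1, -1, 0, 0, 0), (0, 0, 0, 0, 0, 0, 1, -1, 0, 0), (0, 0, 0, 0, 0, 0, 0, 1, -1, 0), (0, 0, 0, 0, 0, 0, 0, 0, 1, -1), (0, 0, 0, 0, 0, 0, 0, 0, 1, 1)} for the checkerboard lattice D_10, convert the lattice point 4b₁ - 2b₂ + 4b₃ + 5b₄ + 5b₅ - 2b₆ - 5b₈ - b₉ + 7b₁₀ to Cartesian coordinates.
(4, -6, 6, 1, 0, -7, 2, -5, 11, 8)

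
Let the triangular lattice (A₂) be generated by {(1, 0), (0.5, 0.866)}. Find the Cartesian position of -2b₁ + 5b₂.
(0.5, 4.33)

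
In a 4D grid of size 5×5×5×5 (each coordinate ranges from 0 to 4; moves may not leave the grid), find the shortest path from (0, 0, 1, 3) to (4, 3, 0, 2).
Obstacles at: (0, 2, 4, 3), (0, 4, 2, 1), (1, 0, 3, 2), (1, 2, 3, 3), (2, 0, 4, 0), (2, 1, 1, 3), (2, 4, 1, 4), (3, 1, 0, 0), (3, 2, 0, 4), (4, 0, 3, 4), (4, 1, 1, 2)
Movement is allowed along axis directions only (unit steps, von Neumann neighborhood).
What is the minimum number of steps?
9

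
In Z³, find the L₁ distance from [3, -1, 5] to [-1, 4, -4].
18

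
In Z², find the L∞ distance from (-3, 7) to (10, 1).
13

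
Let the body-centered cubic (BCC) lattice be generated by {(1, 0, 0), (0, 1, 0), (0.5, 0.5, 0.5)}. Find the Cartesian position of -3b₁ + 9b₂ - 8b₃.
(-7, 5, -4)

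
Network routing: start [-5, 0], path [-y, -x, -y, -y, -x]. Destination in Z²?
(-7, -3)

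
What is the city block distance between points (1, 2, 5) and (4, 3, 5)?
4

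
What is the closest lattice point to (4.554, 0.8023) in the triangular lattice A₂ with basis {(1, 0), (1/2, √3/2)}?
(4.5, 0.866)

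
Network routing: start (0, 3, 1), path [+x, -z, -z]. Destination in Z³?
(1, 3, -1)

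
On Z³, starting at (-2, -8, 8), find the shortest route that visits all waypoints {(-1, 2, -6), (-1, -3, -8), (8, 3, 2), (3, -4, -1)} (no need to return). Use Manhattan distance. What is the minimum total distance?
55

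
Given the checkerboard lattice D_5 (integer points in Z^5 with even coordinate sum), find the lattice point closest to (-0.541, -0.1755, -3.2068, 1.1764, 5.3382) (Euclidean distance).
(-1, 0, -3, 1, 5)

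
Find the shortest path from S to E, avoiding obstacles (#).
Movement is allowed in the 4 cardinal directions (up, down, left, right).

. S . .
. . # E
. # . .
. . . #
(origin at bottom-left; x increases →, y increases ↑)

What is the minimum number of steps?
3
(one shortest path: (1, 3) → (2, 3) → (3, 3) → (3, 2))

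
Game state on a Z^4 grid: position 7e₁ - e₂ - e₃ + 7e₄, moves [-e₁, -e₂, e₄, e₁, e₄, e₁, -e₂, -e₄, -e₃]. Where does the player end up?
(8, -3, -2, 8)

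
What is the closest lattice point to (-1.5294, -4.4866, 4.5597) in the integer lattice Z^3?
(-2, -4, 5)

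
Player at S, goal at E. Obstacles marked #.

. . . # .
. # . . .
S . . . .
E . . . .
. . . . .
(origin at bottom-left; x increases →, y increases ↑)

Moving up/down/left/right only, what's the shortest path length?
1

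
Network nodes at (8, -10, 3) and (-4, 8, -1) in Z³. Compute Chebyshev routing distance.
18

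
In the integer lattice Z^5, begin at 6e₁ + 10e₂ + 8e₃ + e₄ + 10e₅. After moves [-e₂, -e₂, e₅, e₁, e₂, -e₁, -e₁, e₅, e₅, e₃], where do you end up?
(5, 9, 9, 1, 13)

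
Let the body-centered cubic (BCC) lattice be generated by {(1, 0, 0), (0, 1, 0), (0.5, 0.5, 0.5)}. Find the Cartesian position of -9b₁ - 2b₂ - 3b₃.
(-10.5, -3.5, -1.5)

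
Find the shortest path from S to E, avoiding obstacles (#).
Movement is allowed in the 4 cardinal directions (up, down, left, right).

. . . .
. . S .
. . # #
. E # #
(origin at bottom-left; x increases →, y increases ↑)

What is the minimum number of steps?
3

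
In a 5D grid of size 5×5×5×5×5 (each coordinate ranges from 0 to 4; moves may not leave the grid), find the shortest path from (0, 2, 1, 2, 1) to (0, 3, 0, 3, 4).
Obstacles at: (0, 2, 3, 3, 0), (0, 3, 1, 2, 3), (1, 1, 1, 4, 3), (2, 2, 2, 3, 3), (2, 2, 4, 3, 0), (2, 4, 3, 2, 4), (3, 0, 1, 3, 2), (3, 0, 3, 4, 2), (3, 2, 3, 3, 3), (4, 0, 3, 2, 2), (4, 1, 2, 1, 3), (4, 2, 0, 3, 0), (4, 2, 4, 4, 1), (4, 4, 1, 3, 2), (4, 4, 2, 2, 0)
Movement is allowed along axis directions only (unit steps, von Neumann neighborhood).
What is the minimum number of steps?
6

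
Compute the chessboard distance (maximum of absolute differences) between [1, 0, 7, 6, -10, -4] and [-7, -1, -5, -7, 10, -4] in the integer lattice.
20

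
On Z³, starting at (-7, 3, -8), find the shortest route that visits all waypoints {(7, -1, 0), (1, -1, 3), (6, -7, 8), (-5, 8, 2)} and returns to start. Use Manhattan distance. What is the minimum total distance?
90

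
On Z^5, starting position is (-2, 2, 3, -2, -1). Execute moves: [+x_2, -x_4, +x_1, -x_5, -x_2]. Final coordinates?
(-1, 2, 3, -3, -2)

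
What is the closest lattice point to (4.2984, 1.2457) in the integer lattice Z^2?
(4, 1)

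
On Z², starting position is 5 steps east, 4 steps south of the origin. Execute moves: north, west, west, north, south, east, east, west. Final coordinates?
(4, -3)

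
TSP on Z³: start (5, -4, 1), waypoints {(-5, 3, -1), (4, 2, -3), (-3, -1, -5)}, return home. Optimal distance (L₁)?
50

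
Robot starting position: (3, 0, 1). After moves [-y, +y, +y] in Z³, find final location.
(3, 1, 1)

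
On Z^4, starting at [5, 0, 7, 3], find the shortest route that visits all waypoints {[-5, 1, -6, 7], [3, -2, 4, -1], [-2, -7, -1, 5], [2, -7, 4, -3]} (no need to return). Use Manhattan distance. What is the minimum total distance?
54
(one optimal route: (5, 0, 7, 3) → (3, -2, 4, -1) → (2, -7, 4, -3) → (-2, -7, -1, 5) → (-5, 1, -6, 7))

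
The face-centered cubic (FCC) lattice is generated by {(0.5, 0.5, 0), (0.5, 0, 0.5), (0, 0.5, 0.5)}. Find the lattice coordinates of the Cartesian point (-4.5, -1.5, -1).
-5b₁ - 4b₂ + 2b₃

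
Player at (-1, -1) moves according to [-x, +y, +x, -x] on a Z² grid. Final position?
(-2, 0)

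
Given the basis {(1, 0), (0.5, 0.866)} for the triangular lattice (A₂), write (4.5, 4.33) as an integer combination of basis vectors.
2b₁ + 5b₂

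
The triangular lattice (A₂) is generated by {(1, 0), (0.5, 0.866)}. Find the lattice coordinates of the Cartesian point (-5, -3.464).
-3b₁ - 4b₂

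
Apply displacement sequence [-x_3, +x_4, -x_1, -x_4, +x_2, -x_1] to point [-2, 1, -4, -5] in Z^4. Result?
(-4, 2, -5, -5)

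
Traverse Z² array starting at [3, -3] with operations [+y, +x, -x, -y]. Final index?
(3, -3)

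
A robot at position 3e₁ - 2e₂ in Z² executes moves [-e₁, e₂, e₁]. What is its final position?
(3, -1)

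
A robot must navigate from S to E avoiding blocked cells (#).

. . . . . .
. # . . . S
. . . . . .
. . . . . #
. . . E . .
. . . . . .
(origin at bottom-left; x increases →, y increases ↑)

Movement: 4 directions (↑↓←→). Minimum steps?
5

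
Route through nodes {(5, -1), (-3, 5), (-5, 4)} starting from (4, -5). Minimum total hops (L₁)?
22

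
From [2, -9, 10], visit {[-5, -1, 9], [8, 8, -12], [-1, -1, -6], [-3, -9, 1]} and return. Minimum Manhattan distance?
114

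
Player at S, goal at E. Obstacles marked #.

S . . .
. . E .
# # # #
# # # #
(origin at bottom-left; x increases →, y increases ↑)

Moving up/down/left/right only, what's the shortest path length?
3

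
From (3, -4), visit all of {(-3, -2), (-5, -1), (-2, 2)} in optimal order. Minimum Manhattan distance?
17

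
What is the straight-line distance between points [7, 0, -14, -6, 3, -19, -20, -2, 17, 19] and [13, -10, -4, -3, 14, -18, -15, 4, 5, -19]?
44.8999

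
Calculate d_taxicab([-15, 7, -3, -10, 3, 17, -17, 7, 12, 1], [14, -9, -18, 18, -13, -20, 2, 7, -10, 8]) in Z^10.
189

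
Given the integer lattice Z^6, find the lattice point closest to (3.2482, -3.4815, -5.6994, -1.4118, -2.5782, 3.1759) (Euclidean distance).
(3, -3, -6, -1, -3, 3)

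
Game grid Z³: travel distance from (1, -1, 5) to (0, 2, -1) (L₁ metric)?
10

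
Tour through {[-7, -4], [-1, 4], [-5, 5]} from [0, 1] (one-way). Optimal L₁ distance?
20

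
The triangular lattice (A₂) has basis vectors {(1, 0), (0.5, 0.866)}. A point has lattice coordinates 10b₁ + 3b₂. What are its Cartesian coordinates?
(11.5, 2.598)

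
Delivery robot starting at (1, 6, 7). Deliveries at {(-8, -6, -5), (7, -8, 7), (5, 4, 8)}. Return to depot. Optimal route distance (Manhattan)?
84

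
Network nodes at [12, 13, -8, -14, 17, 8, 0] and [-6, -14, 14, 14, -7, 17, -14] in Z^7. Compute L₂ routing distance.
56.3383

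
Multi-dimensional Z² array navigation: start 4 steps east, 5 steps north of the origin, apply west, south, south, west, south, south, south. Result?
(2, 0)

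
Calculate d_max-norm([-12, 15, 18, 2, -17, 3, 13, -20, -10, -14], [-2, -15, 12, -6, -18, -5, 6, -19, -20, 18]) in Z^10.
32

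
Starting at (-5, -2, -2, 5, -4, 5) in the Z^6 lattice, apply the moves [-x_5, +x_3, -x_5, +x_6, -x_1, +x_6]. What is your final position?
(-6, -2, -1, 5, -6, 7)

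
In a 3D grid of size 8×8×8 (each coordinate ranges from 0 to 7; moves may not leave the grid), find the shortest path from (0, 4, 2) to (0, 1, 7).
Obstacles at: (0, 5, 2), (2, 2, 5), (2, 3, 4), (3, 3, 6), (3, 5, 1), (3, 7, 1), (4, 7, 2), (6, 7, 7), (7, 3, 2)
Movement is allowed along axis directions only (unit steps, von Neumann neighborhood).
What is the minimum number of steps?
8
(one shortest path: (0, 4, 2) → (0, 3, 2) → (0, 2, 2) → (0, 1, 2) → (0, 1, 3) → (0, 1, 4) → (0, 1, 5) → (0, 1, 6) → (0, 1, 7))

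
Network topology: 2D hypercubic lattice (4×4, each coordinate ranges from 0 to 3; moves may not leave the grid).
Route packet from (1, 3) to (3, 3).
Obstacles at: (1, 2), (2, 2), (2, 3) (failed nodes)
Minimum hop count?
8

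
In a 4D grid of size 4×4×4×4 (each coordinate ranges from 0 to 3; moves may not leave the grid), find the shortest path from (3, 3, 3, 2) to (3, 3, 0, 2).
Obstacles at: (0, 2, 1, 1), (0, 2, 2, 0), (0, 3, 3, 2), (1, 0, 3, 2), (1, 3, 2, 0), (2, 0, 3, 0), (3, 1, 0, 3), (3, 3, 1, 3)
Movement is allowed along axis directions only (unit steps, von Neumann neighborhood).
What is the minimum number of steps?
3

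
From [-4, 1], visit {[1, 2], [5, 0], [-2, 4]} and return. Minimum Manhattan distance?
26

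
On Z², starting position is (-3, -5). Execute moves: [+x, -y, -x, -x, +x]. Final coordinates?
(-3, -6)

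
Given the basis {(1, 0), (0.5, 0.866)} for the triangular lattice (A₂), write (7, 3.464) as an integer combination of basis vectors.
5b₁ + 4b₂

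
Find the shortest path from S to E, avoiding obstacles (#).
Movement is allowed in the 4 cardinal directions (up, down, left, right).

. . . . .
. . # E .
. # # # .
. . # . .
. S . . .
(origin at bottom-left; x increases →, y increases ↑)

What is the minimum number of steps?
7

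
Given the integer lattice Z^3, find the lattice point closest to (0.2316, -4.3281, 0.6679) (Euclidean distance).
(0, -4, 1)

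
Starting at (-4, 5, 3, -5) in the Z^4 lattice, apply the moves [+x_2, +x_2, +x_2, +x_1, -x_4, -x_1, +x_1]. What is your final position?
(-3, 8, 3, -6)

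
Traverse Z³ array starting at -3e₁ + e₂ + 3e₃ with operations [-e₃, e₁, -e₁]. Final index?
(-3, 1, 2)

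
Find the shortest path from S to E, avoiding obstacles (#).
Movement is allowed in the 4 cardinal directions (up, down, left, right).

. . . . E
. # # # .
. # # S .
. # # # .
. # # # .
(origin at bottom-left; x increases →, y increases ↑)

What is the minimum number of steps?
3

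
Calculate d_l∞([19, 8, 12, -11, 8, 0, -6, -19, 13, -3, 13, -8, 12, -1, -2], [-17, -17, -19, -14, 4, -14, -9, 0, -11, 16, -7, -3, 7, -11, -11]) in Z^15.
36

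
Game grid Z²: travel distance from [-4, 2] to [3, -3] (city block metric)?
12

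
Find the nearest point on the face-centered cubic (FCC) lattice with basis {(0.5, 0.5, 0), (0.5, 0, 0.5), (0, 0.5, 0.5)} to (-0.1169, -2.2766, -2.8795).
(0, -2, -3)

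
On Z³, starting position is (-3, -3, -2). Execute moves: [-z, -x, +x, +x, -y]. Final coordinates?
(-2, -4, -3)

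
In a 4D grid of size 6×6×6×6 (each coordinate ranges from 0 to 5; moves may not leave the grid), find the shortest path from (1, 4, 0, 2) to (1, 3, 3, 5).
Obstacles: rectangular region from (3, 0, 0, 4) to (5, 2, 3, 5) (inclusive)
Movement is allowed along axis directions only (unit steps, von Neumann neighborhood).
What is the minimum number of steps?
7
(one shortest path: (1, 4, 0, 2) → (1, 3, 0, 2) → (1, 3, 1, 2) → (1, 3, 2, 2) → (1, 3, 3, 2) → (1, 3, 3, 3) → (1, 3, 3, 4) → (1, 3, 3, 5))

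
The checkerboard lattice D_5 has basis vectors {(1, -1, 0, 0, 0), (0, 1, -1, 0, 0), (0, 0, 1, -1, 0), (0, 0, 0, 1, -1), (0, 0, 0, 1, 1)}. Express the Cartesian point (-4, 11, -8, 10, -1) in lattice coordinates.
-4b₁ + 7b₂ - b₃ + 5b₄ + 4b₅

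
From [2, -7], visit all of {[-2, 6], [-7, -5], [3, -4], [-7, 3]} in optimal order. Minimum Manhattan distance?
31
(one optimal route: (2, -7) → (3, -4) → (-7, -5) → (-7, 3) → (-2, 6))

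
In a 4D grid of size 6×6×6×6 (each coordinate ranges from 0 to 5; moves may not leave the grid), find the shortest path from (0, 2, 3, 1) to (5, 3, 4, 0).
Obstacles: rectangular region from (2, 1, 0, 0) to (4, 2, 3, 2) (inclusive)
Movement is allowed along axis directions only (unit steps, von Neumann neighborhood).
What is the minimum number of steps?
8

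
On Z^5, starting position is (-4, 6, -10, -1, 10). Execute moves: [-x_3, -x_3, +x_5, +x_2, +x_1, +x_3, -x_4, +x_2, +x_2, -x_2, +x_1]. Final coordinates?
(-2, 8, -11, -2, 11)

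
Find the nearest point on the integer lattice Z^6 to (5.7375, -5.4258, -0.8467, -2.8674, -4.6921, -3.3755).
(6, -5, -1, -3, -5, -3)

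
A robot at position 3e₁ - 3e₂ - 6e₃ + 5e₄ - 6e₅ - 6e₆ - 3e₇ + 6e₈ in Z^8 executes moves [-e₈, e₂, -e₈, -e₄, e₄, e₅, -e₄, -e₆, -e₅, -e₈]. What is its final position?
(3, -2, -6, 4, -6, -7, -3, 3)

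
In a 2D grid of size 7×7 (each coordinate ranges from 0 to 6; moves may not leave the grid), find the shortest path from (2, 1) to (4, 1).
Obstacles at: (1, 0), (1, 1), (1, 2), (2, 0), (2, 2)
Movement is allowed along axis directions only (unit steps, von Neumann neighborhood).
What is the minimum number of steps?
2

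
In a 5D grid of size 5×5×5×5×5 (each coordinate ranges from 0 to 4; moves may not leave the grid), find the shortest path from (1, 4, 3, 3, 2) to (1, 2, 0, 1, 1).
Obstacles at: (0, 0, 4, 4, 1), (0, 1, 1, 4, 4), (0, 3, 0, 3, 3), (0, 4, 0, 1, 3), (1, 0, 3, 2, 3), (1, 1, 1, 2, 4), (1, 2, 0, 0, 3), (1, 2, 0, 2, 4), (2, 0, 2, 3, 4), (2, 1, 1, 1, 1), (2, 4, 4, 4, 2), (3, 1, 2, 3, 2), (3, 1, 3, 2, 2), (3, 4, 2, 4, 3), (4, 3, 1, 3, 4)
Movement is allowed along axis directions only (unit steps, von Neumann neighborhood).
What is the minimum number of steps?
8
(one shortest path: (1, 4, 3, 3, 2) → (1, 3, 3, 3, 2) → (1, 2, 3, 3, 2) → (1, 2, 2, 3, 2) → (1, 2, 1, 3, 2) → (1, 2, 0, 3, 2) → (1, 2, 0, 2, 2) → (1, 2, 0, 1, 2) → (1, 2, 0, 1, 1))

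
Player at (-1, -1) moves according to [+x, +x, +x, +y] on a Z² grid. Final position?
(2, 0)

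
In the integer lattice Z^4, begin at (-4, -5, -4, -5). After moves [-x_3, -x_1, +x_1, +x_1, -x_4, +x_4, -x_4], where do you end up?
(-3, -5, -5, -6)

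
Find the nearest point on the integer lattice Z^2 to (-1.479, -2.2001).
(-1, -2)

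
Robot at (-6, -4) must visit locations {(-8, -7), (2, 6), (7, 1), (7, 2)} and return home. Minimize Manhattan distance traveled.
56
(one optimal route: (-6, -4) → (-8, -7) → (2, 6) → (7, 2) → (7, 1) → (-6, -4))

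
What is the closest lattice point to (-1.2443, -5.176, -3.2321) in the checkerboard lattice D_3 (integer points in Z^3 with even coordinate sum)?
(-2, -5, -3)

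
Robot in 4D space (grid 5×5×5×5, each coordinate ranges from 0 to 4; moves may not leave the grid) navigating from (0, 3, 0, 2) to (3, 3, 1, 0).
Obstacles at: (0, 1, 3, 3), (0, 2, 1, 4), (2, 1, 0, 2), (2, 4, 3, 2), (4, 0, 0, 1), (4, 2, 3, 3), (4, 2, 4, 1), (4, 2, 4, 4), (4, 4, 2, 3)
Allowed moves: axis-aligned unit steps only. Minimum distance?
6
(one shortest path: (0, 3, 0, 2) → (1, 3, 0, 2) → (2, 3, 0, 2) → (3, 3, 0, 2) → (3, 3, 1, 2) → (3, 3, 1, 1) → (3, 3, 1, 0))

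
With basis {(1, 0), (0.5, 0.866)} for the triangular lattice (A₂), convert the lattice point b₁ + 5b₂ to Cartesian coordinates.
(3.5, 4.33)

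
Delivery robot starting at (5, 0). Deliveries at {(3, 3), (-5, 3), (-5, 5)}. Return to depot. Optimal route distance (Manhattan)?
30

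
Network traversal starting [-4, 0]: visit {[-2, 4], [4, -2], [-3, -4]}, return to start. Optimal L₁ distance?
32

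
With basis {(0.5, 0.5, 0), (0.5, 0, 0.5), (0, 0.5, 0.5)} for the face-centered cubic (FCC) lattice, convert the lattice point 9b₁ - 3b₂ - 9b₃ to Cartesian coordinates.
(3, 0, -6)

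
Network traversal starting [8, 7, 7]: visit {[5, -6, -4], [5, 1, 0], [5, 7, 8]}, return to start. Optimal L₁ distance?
56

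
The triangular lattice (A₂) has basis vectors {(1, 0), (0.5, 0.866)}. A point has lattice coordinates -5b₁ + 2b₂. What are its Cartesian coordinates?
(-4, 1.732)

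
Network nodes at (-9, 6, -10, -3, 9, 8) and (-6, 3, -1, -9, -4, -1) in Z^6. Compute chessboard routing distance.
13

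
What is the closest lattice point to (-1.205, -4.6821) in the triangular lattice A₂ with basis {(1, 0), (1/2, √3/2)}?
(-1.5, -4.33)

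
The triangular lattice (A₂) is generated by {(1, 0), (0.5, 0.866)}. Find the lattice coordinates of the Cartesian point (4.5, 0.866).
4b₁ + b₂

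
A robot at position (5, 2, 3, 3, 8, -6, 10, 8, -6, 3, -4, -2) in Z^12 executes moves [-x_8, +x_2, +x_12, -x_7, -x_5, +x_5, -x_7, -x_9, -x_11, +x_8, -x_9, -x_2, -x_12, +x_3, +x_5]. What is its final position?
(5, 2, 4, 3, 9, -6, 8, 8, -8, 3, -5, -2)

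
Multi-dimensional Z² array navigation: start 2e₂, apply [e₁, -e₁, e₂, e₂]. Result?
(0, 4)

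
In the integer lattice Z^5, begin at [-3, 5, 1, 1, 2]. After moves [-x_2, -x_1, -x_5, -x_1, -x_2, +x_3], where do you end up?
(-5, 3, 2, 1, 1)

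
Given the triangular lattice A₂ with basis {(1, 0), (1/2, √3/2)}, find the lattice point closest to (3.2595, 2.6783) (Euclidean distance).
(3.5, 2.598)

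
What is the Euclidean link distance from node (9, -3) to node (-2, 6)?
14.2127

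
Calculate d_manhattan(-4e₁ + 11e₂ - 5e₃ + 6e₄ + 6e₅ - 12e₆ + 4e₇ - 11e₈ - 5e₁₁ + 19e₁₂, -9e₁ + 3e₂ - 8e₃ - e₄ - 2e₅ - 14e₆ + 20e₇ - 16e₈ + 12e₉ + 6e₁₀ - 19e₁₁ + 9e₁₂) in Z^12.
96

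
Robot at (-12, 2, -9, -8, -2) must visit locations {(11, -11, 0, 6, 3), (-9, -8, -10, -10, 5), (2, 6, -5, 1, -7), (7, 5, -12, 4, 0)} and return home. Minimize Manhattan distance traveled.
170
(one optimal route: (-12, 2, -9, -8, -2) → (-9, -8, -10, -10, 5) → (11, -11, 0, 6, 3) → (7, 5, -12, 4, 0) → (2, 6, -5, 1, -7) → (-12, 2, -9, -8, -2))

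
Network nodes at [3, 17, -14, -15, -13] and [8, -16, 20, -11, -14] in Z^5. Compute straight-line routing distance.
47.8226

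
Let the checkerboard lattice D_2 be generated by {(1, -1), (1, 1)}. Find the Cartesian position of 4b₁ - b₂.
(3, -5)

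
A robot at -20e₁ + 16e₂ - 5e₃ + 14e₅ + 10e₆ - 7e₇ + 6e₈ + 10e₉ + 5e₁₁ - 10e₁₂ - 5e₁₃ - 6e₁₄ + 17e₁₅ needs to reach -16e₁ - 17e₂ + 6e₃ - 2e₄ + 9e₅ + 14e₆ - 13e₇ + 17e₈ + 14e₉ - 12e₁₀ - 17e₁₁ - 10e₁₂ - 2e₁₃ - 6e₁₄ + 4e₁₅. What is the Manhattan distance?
130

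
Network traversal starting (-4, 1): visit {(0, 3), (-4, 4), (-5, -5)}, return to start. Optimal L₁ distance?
28
(one optimal route: (-4, 1) → (0, 3) → (-4, 4) → (-5, -5) → (-4, 1))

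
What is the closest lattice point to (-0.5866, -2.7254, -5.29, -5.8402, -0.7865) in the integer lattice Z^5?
(-1, -3, -5, -6, -1)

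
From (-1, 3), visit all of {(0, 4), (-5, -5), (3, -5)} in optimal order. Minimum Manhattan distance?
22
(one optimal route: (-1, 3) → (0, 4) → (3, -5) → (-5, -5))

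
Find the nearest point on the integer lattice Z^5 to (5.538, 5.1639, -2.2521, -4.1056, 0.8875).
(6, 5, -2, -4, 1)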